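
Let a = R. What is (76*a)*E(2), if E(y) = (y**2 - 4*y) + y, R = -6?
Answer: 912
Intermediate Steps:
a = -6
E(y) = y**2 - 3*y
(76*a)*E(2) = (76*(-6))*(2*(-3 + 2)) = -912*(-1) = -456*(-2) = 912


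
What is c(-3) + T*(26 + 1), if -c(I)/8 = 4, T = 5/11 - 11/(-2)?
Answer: 2833/22 ≈ 128.77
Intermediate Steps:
T = 131/22 (T = 5*(1/11) - 11*(-1/2) = 5/11 + 11/2 = 131/22 ≈ 5.9545)
c(I) = -32 (c(I) = -8*4 = -32)
c(-3) + T*(26 + 1) = -32 + 131*(26 + 1)/22 = -32 + (131/22)*27 = -32 + 3537/22 = 2833/22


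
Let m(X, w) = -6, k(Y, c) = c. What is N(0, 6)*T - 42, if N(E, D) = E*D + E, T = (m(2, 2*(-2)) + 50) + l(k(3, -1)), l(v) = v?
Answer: -42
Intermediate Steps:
T = 43 (T = (-6 + 50) - 1 = 44 - 1 = 43)
N(E, D) = E + D*E (N(E, D) = D*E + E = E + D*E)
N(0, 6)*T - 42 = (0*(1 + 6))*43 - 42 = (0*7)*43 - 42 = 0*43 - 42 = 0 - 42 = -42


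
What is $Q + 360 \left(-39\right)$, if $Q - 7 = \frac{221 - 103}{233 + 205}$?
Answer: $- \frac{3073168}{219} \approx -14033.0$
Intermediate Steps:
$Q = \frac{1592}{219}$ ($Q = 7 + \frac{221 - 103}{233 + 205} = 7 + \frac{118}{438} = 7 + 118 \cdot \frac{1}{438} = 7 + \frac{59}{219} = \frac{1592}{219} \approx 7.2694$)
$Q + 360 \left(-39\right) = \frac{1592}{219} + 360 \left(-39\right) = \frac{1592}{219} - 14040 = - \frac{3073168}{219}$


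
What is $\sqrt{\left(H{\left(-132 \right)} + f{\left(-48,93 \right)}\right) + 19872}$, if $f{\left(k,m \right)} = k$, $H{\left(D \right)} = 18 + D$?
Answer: $3 \sqrt{2190} \approx 140.39$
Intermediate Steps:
$\sqrt{\left(H{\left(-132 \right)} + f{\left(-48,93 \right)}\right) + 19872} = \sqrt{\left(\left(18 - 132\right) - 48\right) + 19872} = \sqrt{\left(-114 - 48\right) + 19872} = \sqrt{-162 + 19872} = \sqrt{19710} = 3 \sqrt{2190}$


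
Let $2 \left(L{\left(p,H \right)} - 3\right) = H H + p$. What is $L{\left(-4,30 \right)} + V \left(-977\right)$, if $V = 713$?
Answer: $-696150$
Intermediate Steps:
$L{\left(p,H \right)} = 3 + \frac{p}{2} + \frac{H^{2}}{2}$ ($L{\left(p,H \right)} = 3 + \frac{H H + p}{2} = 3 + \frac{H^{2} + p}{2} = 3 + \frac{p + H^{2}}{2} = 3 + \left(\frac{p}{2} + \frac{H^{2}}{2}\right) = 3 + \frac{p}{2} + \frac{H^{2}}{2}$)
$L{\left(-4,30 \right)} + V \left(-977\right) = \left(3 + \frac{1}{2} \left(-4\right) + \frac{30^{2}}{2}\right) + 713 \left(-977\right) = \left(3 - 2 + \frac{1}{2} \cdot 900\right) - 696601 = \left(3 - 2 + 450\right) - 696601 = 451 - 696601 = -696150$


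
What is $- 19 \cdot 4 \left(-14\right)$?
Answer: $1064$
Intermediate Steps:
$- 19 \cdot 4 \left(-14\right) = \left(-19\right) \left(-56\right) = 1064$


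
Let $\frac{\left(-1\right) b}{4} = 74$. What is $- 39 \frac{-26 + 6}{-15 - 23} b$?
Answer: $\frac{115440}{19} \approx 6075.8$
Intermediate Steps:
$b = -296$ ($b = \left(-4\right) 74 = -296$)
$- 39 \frac{-26 + 6}{-15 - 23} b = - 39 \frac{-26 + 6}{-15 - 23} \left(-296\right) = - 39 \left(- \frac{20}{-38}\right) \left(-296\right) = - 39 \left(\left(-20\right) \left(- \frac{1}{38}\right)\right) \left(-296\right) = \left(-39\right) \frac{10}{19} \left(-296\right) = \left(- \frac{390}{19}\right) \left(-296\right) = \frac{115440}{19}$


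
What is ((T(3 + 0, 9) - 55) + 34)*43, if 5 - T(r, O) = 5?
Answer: -903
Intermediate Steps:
T(r, O) = 0 (T(r, O) = 5 - 1*5 = 5 - 5 = 0)
((T(3 + 0, 9) - 55) + 34)*43 = ((0 - 55) + 34)*43 = (-55 + 34)*43 = -21*43 = -903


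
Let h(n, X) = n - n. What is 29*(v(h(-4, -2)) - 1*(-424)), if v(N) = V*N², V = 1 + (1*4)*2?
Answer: 12296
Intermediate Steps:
h(n, X) = 0
V = 9 (V = 1 + 4*2 = 1 + 8 = 9)
v(N) = 9*N²
29*(v(h(-4, -2)) - 1*(-424)) = 29*(9*0² - 1*(-424)) = 29*(9*0 + 424) = 29*(0 + 424) = 29*424 = 12296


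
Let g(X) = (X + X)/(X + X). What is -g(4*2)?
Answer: -1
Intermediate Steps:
g(X) = 1 (g(X) = (2*X)/((2*X)) = (2*X)*(1/(2*X)) = 1)
-g(4*2) = -1*1 = -1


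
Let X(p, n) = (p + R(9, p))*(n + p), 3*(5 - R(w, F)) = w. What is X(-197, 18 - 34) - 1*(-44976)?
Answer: 86511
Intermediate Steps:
R(w, F) = 5 - w/3
X(p, n) = (2 + p)*(n + p) (X(p, n) = (p + (5 - ⅓*9))*(n + p) = (p + (5 - 3))*(n + p) = (p + 2)*(n + p) = (2 + p)*(n + p))
X(-197, 18 - 34) - 1*(-44976) = ((-197)² + 2*(18 - 34) + 2*(-197) + (18 - 34)*(-197)) - 1*(-44976) = (38809 + 2*(-16) - 394 - 16*(-197)) + 44976 = (38809 - 32 - 394 + 3152) + 44976 = 41535 + 44976 = 86511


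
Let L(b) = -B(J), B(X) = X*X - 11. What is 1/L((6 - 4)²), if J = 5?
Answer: -1/14 ≈ -0.071429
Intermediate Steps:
B(X) = -11 + X² (B(X) = X² - 11 = -11 + X²)
L(b) = -14 (L(b) = -(-11 + 5²) = -(-11 + 25) = -1*14 = -14)
1/L((6 - 4)²) = 1/(-14) = -1/14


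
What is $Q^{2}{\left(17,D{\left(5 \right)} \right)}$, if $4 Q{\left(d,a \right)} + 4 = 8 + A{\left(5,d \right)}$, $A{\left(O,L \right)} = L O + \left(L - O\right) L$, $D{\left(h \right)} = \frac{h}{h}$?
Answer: $\frac{85849}{16} \approx 5365.6$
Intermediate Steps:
$D{\left(h \right)} = 1$
$A{\left(O,L \right)} = L O + L \left(L - O\right)$
$Q{\left(d,a \right)} = 1 + \frac{d^{2}}{4}$ ($Q{\left(d,a \right)} = -1 + \frac{8 + d^{2}}{4} = -1 + \left(2 + \frac{d^{2}}{4}\right) = 1 + \frac{d^{2}}{4}$)
$Q^{2}{\left(17,D{\left(5 \right)} \right)} = \left(1 + \frac{17^{2}}{4}\right)^{2} = \left(1 + \frac{1}{4} \cdot 289\right)^{2} = \left(1 + \frac{289}{4}\right)^{2} = \left(\frac{293}{4}\right)^{2} = \frac{85849}{16}$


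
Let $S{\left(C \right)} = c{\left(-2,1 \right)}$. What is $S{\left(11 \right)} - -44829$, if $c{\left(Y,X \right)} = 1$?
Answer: $44830$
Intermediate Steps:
$S{\left(C \right)} = 1$
$S{\left(11 \right)} - -44829 = 1 - -44829 = 1 + 44829 = 44830$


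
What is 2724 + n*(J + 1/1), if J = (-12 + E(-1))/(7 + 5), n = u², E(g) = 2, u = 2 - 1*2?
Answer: 2724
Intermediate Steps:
u = 0 (u = 2 - 2 = 0)
n = 0 (n = 0² = 0)
J = -⅚ (J = (-12 + 2)/(7 + 5) = -10/12 = -10*1/12 = -⅚ ≈ -0.83333)
2724 + n*(J + 1/1) = 2724 + 0*(-⅚ + 1/1) = 2724 + 0*(-⅚ + 1) = 2724 + 0*(⅙) = 2724 + 0 = 2724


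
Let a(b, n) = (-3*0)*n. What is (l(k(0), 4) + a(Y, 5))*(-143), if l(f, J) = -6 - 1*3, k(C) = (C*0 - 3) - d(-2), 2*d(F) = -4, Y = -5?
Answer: 1287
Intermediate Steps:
d(F) = -2 (d(F) = (1/2)*(-4) = -2)
a(b, n) = 0 (a(b, n) = 0*n = 0)
k(C) = -1 (k(C) = (C*0 - 3) - 1*(-2) = (0 - 3) + 2 = -3 + 2 = -1)
l(f, J) = -9 (l(f, J) = -6 - 3 = -9)
(l(k(0), 4) + a(Y, 5))*(-143) = (-9 + 0)*(-143) = -9*(-143) = 1287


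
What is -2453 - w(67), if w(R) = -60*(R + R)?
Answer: 5587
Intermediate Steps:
w(R) = -120*R
-2453 - w(67) = -2453 - (-120)*67 = -2453 - 1*(-8040) = -2453 + 8040 = 5587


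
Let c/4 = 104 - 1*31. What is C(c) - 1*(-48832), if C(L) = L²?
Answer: 134096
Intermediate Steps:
c = 292 (c = 4*(104 - 1*31) = 4*(104 - 31) = 4*73 = 292)
C(c) - 1*(-48832) = 292² - 1*(-48832) = 85264 + 48832 = 134096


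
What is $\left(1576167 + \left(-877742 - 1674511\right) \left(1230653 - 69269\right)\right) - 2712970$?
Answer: $-2964146934955$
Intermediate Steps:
$\left(1576167 + \left(-877742 - 1674511\right) \left(1230653 - 69269\right)\right) - 2712970 = \left(1576167 - 2964145798152\right) - 2712970 = -2964144221985 - 2712970 = -2964146934955$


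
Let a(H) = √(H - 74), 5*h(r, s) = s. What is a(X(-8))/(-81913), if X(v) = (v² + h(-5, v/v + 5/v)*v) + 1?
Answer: -4*I*√15/409565 ≈ -3.7825e-5*I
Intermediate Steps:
h(r, s) = s/5
X(v) = 1 + v² + v*(⅕ + 1/v) (X(v) = (v² + ((v/v + 5/v)/5)*v) + 1 = (v² + ((1 + 5/v)/5)*v) + 1 = (v² + (⅕ + 1/v)*v) + 1 = (v² + v*(⅕ + 1/v)) + 1 = 1 + v² + v*(⅕ + 1/v))
a(H) = √(-74 + H)
a(X(-8))/(-81913) = √(-74 + (2 + (-8)² + (⅕)*(-8)))/(-81913) = √(-74 + (2 + 64 - 8/5))*(-1/81913) = √(-74 + 322/5)*(-1/81913) = √(-48/5)*(-1/81913) = (4*I*√15/5)*(-1/81913) = -4*I*√15/409565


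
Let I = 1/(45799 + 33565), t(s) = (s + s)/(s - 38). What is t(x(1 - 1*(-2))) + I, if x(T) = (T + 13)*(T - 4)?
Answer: 1269851/2142828 ≈ 0.59261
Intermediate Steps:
x(T) = (-4 + T)*(13 + T) (x(T) = (13 + T)*(-4 + T) = (-4 + T)*(13 + T))
t(s) = 2*s/(-38 + s) (t(s) = (2*s)/(-38 + s) = 2*s/(-38 + s))
I = 1/79364 ≈ 1.2600e-5
t(x(1 - 1*(-2))) + I = 2*(-52 + (1 - 1*(-2))² + 9*(1 - 1*(-2)))/(-38 + (-52 + (1 - 1*(-2))² + 9*(1 - 1*(-2)))) + 1/79364 = 2*(-52 + (1 + 2)² + 9*(1 + 2))/(-38 + (-52 + (1 + 2)² + 9*(1 + 2))) + 1/79364 = 2*(-52 + 3² + 9*3)/(-38 + (-52 + 3² + 9*3)) + 1/79364 = 2*(-52 + 9 + 27)/(-38 + (-52 + 9 + 27)) + 1/79364 = 2*(-16)/(-38 - 16) + 1/79364 = 2*(-16)/(-54) + 1/79364 = 2*(-16)*(-1/54) + 1/79364 = 16/27 + 1/79364 = 1269851/2142828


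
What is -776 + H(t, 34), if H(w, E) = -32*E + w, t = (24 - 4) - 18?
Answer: -1862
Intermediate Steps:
t = 2 (t = 20 - 18 = 2)
H(w, E) = w - 32*E
-776 + H(t, 34) = -776 + (2 - 32*34) = -776 + (2 - 1088) = -776 - 1086 = -1862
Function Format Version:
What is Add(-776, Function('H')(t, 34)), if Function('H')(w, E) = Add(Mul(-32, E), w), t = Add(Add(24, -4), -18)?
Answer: -1862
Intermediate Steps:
t = 2 (t = Add(20, -18) = 2)
Function('H')(w, E) = Add(w, Mul(-32, E))
Add(-776, Function('H')(t, 34)) = Add(-776, Add(2, Mul(-32, 34))) = Add(-776, Add(2, -1088)) = Add(-776, -1086) = -1862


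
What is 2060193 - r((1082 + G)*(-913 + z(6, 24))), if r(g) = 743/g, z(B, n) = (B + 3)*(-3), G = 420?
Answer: 2908745293583/1411880 ≈ 2.0602e+6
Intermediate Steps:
z(B, n) = -9 - 3*B (z(B, n) = (3 + B)*(-3) = -9 - 3*B)
2060193 - r((1082 + G)*(-913 + z(6, 24))) = 2060193 - 743/((1082 + 420)*(-913 + (-9 - 3*6))) = 2060193 - 743/(1502*(-913 + (-9 - 18))) = 2060193 - 743/(1502*(-913 - 27)) = 2060193 - 743/(1502*(-940)) = 2060193 - 743/(-1411880) = 2060193 - 743*(-1)/1411880 = 2060193 - 1*(-743/1411880) = 2060193 + 743/1411880 = 2908745293583/1411880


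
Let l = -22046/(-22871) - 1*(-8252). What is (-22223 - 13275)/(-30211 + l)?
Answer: 811874758/502202243 ≈ 1.6166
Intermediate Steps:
l = 188753538/22871 (l = -22046*(-1/22871) + 8252 = 22046/22871 + 8252 = 188753538/22871 ≈ 8253.0)
(-22223 - 13275)/(-30211 + l) = (-22223 - 13275)/(-30211 + 188753538/22871) = -35498/(-502202243/22871) = -35498*(-22871/502202243) = 811874758/502202243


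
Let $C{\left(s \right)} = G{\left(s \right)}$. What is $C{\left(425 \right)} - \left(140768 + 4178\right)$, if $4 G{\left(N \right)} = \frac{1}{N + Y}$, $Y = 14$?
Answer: $- \frac{254525175}{1756} \approx -1.4495 \cdot 10^{5}$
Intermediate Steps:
$G{\left(N \right)} = \frac{1}{4 \left(14 + N\right)}$ ($G{\left(N \right)} = \frac{1}{4 \left(N + 14\right)} = \frac{1}{4 \left(14 + N\right)}$)
$C{\left(s \right)} = \frac{1}{4 \left(14 + s\right)}$
$C{\left(425 \right)} - \left(140768 + 4178\right) = \frac{1}{4 \left(14 + 425\right)} - \left(140768 + 4178\right) = \frac{1}{4 \cdot 439} - 144946 = \frac{1}{4} \cdot \frac{1}{439} - 144946 = \frac{1}{1756} - 144946 = - \frac{254525175}{1756}$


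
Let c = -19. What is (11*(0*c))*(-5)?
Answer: 0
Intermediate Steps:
(11*(0*c))*(-5) = (11*(0*(-19)))*(-5) = (11*0)*(-5) = 0*(-5) = 0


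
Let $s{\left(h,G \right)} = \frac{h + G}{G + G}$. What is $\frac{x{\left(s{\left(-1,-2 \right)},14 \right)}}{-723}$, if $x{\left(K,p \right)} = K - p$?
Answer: $\frac{53}{2892} \approx 0.018326$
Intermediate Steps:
$s{\left(h,G \right)} = \frac{G + h}{2 G}$
$\frac{x{\left(s{\left(-1,-2 \right)},14 \right)}}{-723} = \frac{\frac{-2 - 1}{2 \left(-2\right)} - 14}{-723} = \left(\frac{1}{2} \left(- \frac{1}{2}\right) \left(-3\right) - 14\right) \left(- \frac{1}{723}\right) = \left(\frac{3}{4} - 14\right) \left(- \frac{1}{723}\right) = \left(- \frac{53}{4}\right) \left(- \frac{1}{723}\right) = \frac{53}{2892}$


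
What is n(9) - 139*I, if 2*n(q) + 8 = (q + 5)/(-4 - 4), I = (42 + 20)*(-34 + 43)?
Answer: -620535/8 ≈ -77567.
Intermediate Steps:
I = 558 (I = 62*9 = 558)
n(q) = -69/16 - q/16 (n(q) = -4 + ((q + 5)/(-4 - 4))/2 = -4 + ((5 + q)/(-8))/2 = -4 + ((5 + q)*(-1/8))/2 = -4 + (-5/8 - q/8)/2 = -4 + (-5/16 - q/16) = -69/16 - q/16)
n(9) - 139*I = (-69/16 - 1/16*9) - 139*558 = (-69/16 - 9/16) - 77562 = -39/8 - 77562 = -620535/8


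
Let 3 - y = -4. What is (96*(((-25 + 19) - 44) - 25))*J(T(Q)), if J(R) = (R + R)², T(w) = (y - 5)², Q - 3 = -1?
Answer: -460800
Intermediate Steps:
y = 7 (y = 3 - 1*(-4) = 3 + 4 = 7)
Q = 2 (Q = 3 - 1 = 2)
T(w) = 4 (T(w) = (7 - 5)² = 2² = 4)
J(R) = 4*R² (J(R) = (2*R)² = 4*R²)
(96*(((-25 + 19) - 44) - 25))*J(T(Q)) = (96*(((-25 + 19) - 44) - 25))*(4*4²) = (96*((-6 - 44) - 25))*(4*16) = (96*(-50 - 25))*64 = (96*(-75))*64 = -7200*64 = -460800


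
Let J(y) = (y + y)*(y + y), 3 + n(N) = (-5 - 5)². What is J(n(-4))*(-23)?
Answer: -865628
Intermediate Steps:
n(N) = 97 (n(N) = -3 + (-5 - 5)² = -3 + (-10)² = -3 + 100 = 97)
J(y) = 4*y² (J(y) = (2*y)*(2*y) = 4*y²)
J(n(-4))*(-23) = (4*97²)*(-23) = (4*9409)*(-23) = 37636*(-23) = -865628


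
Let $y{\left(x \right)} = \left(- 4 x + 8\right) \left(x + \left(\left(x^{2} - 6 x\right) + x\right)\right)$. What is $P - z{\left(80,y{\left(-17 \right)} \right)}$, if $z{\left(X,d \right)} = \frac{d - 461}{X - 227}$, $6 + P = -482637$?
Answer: $- \frac{70921850}{147} \approx -4.8246 \cdot 10^{5}$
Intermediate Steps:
$y{\left(x \right)} = \left(8 - 4 x\right) \left(x^{2} - 4 x\right)$ ($y{\left(x \right)} = \left(8 - 4 x\right) \left(x + \left(x^{2} - 5 x\right)\right) = \left(8 - 4 x\right) \left(x^{2} - 4 x\right)$)
$P = -482643$ ($P = -6 - 482637 = -482643$)
$z{\left(X,d \right)} = \frac{-461 + d}{-227 + X}$
$P - z{\left(80,y{\left(-17 \right)} \right)} = -482643 - \frac{-461 + 4 \left(-17\right) \left(-8 - \left(-17\right)^{2} + 6 \left(-17\right)\right)}{-227 + 80} = -482643 - \frac{-461 + 4 \left(-17\right) \left(-8 - 289 - 102\right)}{-147} = -482643 - - \frac{-461 + 4 \left(-17\right) \left(-8 - 289 - 102\right)}{147} = -482643 - - \frac{-461 + 4 \left(-17\right) \left(-399\right)}{147} = -482643 - - \frac{-461 + 27132}{147} = -482643 - \left(- \frac{1}{147}\right) 26671 = -482643 - - \frac{26671}{147} = -482643 + \frac{26671}{147} = - \frac{70921850}{147}$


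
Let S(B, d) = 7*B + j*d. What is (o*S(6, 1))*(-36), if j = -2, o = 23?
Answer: -33120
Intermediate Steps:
S(B, d) = -2*d + 7*B (S(B, d) = 7*B - 2*d = -2*d + 7*B)
(o*S(6, 1))*(-36) = (23*(-2*1 + 7*6))*(-36) = (23*(-2 + 42))*(-36) = (23*40)*(-36) = 920*(-36) = -33120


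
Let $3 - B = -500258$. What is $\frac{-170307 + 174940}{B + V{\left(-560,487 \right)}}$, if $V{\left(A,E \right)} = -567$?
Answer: $\frac{4633}{499694} \approx 0.0092717$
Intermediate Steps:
$B = 500261$ ($B = 3 - -500258 = 3 + 500258 = 500261$)
$\frac{-170307 + 174940}{B + V{\left(-560,487 \right)}} = \frac{-170307 + 174940}{500261 - 567} = \frac{4633}{499694}$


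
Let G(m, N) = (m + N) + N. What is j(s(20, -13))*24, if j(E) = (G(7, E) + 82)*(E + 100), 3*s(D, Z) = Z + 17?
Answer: 668800/3 ≈ 2.2293e+5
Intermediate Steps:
G(m, N) = m + 2*N (G(m, N) = (N + m) + N = m + 2*N)
s(D, Z) = 17/3 + Z/3 (s(D, Z) = (Z + 17)/3 = (17 + Z)/3 = 17/3 + Z/3)
j(E) = (89 + 2*E)*(100 + E) (j(E) = ((7 + 2*E) + 82)*(E + 100) = (89 + 2*E)*(100 + E))
j(s(20, -13))*24 = (8900 + 2*(17/3 + (⅓)*(-13))² + 289*(17/3 + (⅓)*(-13)))*24 = (8900 + 2*(17/3 - 13/3)² + 289*(17/3 - 13/3))*24 = (8900 + 2*(4/3)² + 289*(4/3))*24 = (8900 + 2*(16/9) + 1156/3)*24 = (8900 + 32/9 + 1156/3)*24 = (83600/9)*24 = 668800/3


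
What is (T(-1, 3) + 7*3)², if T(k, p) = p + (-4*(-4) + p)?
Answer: 1849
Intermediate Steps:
T(k, p) = 16 + 2*p (T(k, p) = p + (16 + p) = 16 + 2*p)
(T(-1, 3) + 7*3)² = ((16 + 2*3) + 7*3)² = ((16 + 6) + 21)² = (22 + 21)² = 43² = 1849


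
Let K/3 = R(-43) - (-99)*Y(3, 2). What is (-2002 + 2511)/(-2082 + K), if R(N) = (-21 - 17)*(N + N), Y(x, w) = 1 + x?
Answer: 509/8910 ≈ 0.057127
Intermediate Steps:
R(N) = -76*N
K = 10992 (K = 3*(-76*(-43) - (-99)*(1 + 3)) = 3*(3268 - (-99)*4) = 3*(3268 - 1*(-396)) = 3*(3268 + 396) = 3*3664 = 10992)
(-2002 + 2511)/(-2082 + K) = (-2002 + 2511)/(-2082 + 10992) = 509/8910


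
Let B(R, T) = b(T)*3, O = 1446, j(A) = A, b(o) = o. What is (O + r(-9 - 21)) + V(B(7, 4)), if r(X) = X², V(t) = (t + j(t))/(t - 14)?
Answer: 2334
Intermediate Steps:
B(R, T) = 3*T (B(R, T) = T*3 = 3*T)
V(t) = 2*t/(-14 + t) (V(t) = (t + t)/(t - 14) = (2*t)/(-14 + t) = 2*t/(-14 + t))
(O + r(-9 - 21)) + V(B(7, 4)) = (1446 + (-9 - 21)²) + 2*(3*4)/(-14 + 3*4) = (1446 + (-30)²) + 2*12/(-14 + 12) = (1446 + 900) + 2*12/(-2) = 2346 + 2*12*(-½) = 2346 - 12 = 2334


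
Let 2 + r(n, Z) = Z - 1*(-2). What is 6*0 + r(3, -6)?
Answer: -6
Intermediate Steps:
r(n, Z) = Z (r(n, Z) = -2 + (Z - 1*(-2)) = -2 + (Z + 2) = -2 + (2 + Z) = Z)
6*0 + r(3, -6) = 6*0 - 6 = 0 - 6 = -6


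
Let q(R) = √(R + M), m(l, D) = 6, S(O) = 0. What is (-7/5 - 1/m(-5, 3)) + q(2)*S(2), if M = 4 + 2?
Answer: -47/30 ≈ -1.5667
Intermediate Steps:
M = 6
q(R) = √(6 + R) (q(R) = √(R + 6) = √(6 + R))
(-7/5 - 1/m(-5, 3)) + q(2)*S(2) = (-7/5 - 1/6) + √(6 + 2)*0 = (-7*⅕ - 1*⅙) + √8*0 = (-7/5 - ⅙) + (2*√2)*0 = -47/30 + 0 = -47/30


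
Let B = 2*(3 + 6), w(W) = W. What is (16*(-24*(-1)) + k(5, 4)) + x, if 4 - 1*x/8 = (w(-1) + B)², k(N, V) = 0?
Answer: -1896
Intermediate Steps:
B = 18 (B = 2*9 = 18)
x = -2280 (x = 32 - 8*(-1 + 18)² = 32 - 8*17² = 32 - 8*289 = 32 - 2312 = -2280)
(16*(-24*(-1)) + k(5, 4)) + x = (16*(-24*(-1)) + 0) - 2280 = (16*24 + 0) - 2280 = (384 + 0) - 2280 = 384 - 2280 = -1896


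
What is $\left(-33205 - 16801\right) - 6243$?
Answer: $-56249$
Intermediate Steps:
$\left(-33205 - 16801\right) - 6243 = -50006 - 6243 = -56249$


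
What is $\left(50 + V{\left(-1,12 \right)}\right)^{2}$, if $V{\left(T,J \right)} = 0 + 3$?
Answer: $2809$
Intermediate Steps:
$V{\left(T,J \right)} = 3$
$\left(50 + V{\left(-1,12 \right)}\right)^{2} = \left(50 + 3\right)^{2} = 53^{2} = 2809$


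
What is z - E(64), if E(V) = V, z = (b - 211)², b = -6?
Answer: 47025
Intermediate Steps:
z = 47089 (z = (-6 - 211)² = (-217)² = 47089)
z - E(64) = 47089 - 1*64 = 47089 - 64 = 47025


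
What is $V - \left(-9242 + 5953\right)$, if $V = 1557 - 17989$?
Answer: $-13143$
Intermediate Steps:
$V = -16432$
$V - \left(-9242 + 5953\right) = -16432 - \left(-9242 + 5953\right) = -16432 - -3289 = -16432 + 3289 = -13143$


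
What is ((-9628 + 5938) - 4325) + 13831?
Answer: 5816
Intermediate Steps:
((-9628 + 5938) - 4325) + 13831 = (-3690 - 4325) + 13831 = -8015 + 13831 = 5816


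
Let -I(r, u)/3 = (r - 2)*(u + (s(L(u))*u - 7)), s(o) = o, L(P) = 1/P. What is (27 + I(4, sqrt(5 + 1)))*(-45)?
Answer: -2835 + 270*sqrt(6) ≈ -2173.6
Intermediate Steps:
L(P) = 1/P
I(r, u) = -3*(-6 + u)*(-2 + r) (I(r, u) = -3*(r - 2)*(u + (u/u - 7)) = -3*(-2 + r)*(u + (1 - 7)) = -3*(-2 + r)*(u - 6) = -3*(-2 + r)*(-6 + u) = -3*(-6 + u)*(-2 + r))
(27 + I(4, sqrt(5 + 1)))*(-45) = (27 + (-36 + 6*sqrt(5 + 1) + 18*4 - 3*4*sqrt(5 + 1)))*(-45) = (27 + (-36 + 6*sqrt(6) + 72 - 3*4*sqrt(6)))*(-45) = (27 + (-36 + 6*sqrt(6) + 72 - 12*sqrt(6)))*(-45) = (27 + (36 - 6*sqrt(6)))*(-45) = (63 - 6*sqrt(6))*(-45) = -2835 + 270*sqrt(6)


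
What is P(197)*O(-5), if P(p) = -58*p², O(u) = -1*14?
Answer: 31512908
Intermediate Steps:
O(u) = -14
P(197)*O(-5) = -58*197²*(-14) = -58*38809*(-14) = -2250922*(-14) = 31512908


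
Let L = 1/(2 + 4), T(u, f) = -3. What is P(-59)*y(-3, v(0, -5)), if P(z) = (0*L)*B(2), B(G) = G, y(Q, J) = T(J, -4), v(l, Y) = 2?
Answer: 0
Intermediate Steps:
L = ⅙ (L = 1/6 = ⅙ ≈ 0.16667)
y(Q, J) = -3
P(z) = 0 (P(z) = (0*(⅙))*2 = 0*2 = 0)
P(-59)*y(-3, v(0, -5)) = 0*(-3) = 0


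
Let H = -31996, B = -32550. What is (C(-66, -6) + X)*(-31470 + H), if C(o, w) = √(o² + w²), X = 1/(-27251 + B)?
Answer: 63466/59801 - 380796*√122 ≈ -4.2060e+6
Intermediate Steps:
X = -1/59801 (X = 1/(-27251 - 32550) = 1/(-59801) = -1/59801 ≈ -1.6722e-5)
(C(-66, -6) + X)*(-31470 + H) = (√((-66)² + (-6)²) - 1/59801)*(-31470 - 31996) = (√(4356 + 36) - 1/59801)*(-63466) = (√4392 - 1/59801)*(-63466) = (6*√122 - 1/59801)*(-63466) = (-1/59801 + 6*√122)*(-63466) = 63466/59801 - 380796*√122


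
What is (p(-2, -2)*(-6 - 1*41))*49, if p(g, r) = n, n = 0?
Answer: 0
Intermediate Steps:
p(g, r) = 0
(p(-2, -2)*(-6 - 1*41))*49 = (0*(-6 - 1*41))*49 = (0*(-6 - 41))*49 = (0*(-47))*49 = 0*49 = 0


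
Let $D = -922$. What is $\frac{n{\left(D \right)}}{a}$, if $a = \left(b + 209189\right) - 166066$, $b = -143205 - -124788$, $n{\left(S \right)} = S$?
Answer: $- \frac{461}{12353} \approx -0.037319$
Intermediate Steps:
$b = -18417$ ($b = -143205 + 124788 = -18417$)
$a = 24706$ ($a = \left(-18417 + 209189\right) - 166066 = 190772 - 166066 = 24706$)
$\frac{n{\left(D \right)}}{a} = - \frac{922}{24706} = \left(-922\right) \frac{1}{24706} = - \frac{461}{12353}$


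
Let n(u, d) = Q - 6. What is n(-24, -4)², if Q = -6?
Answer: 144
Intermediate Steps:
n(u, d) = -12 (n(u, d) = -6 - 6 = -12)
n(-24, -4)² = (-12)² = 144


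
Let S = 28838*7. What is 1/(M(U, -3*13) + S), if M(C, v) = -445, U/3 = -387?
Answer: 1/201421 ≈ 4.9647e-6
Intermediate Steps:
U = -1161 (U = 3*(-387) = -1161)
S = 201866
1/(M(U, -3*13) + S) = 1/(-445 + 201866) = 1/201421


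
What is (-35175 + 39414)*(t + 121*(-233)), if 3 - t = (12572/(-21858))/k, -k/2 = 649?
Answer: -282528567385929/2364307 ≈ -1.1950e+8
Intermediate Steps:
k = -1298 (k = -2*649 = -1298)
t = 21275620/7092921 (t = 3 - 12572/(-21858)/(-1298) = 3 - 12572*(-1/21858)*(-1)/1298 = 3 - (-6286)*(-1)/(10929*1298) = 3 - 1*3143/7092921 = 3 - 3143/7092921 = 21275620/7092921 ≈ 2.9996)
(-35175 + 39414)*(t + 121*(-233)) = (-35175 + 39414)*(21275620/7092921 + 121*(-233)) = 4239*(21275620/7092921 - 28193) = 4239*(-199949446133/7092921) = -282528567385929/2364307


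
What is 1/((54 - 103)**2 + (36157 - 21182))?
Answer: 1/17376 ≈ 5.7551e-5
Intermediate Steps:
1/((54 - 103)**2 + (36157 - 21182)) = 1/((-49)**2 + 14975) = 1/(2401 + 14975) = 1/17376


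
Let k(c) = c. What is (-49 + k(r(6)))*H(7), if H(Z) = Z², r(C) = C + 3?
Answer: -1960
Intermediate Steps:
r(C) = 3 + C
(-49 + k(r(6)))*H(7) = (-49 + (3 + 6))*7² = (-49 + 9)*49 = -40*49 = -1960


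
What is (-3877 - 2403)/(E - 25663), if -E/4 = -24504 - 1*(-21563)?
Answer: 6280/13899 ≈ 0.45183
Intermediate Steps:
E = 11764 (E = -4*(-24504 - 1*(-21563)) = -4*(-24504 + 21563) = -4*(-2941) = 11764)
(-3877 - 2403)/(E - 25663) = (-3877 - 2403)/(11764 - 25663) = -6280/(-13899) = -6280*(-1/13899) = 6280/13899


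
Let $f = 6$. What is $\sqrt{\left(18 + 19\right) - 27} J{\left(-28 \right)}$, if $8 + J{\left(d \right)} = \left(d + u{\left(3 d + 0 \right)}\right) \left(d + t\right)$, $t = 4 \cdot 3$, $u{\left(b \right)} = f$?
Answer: $344 \sqrt{10} \approx 1087.8$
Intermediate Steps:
$u{\left(b \right)} = 6$
$t = 12$
$J{\left(d \right)} = -8 + \left(6 + d\right) \left(12 + d\right)$ ($J{\left(d \right)} = -8 + \left(d + 6\right) \left(d + 12\right) = -8 + \left(6 + d\right) \left(12 + d\right)$)
$\sqrt{\left(18 + 19\right) - 27} J{\left(-28 \right)} = \sqrt{\left(18 + 19\right) - 27} \left(64 + \left(-28\right)^{2} + 18 \left(-28\right)\right) = \sqrt{37 - 27} \left(64 + 784 - 504\right) = \sqrt{10} \cdot 344 = 344 \sqrt{10}$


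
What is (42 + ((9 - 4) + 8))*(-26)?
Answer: -1430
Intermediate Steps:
(42 + ((9 - 4) + 8))*(-26) = (42 + (5 + 8))*(-26) = (42 + 13)*(-26) = 55*(-26) = -1430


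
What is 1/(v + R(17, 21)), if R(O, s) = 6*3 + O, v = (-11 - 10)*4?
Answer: -1/49 ≈ -0.020408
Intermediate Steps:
v = -84 (v = -21*4 = -84)
R(O, s) = 18 + O
1/(v + R(17, 21)) = 1/(-84 + (18 + 17)) = 1/(-84 + 35) = 1/(-49) = -1/49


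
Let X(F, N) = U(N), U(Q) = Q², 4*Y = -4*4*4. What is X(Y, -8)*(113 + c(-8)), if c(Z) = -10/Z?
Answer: 7312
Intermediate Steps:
Y = -16 (Y = (-4*4*4)/4 = (-16*4)/4 = (¼)*(-64) = -16)
X(F, N) = N²
X(Y, -8)*(113 + c(-8)) = (-8)²*(113 - 10/(-8)) = 64*(113 - 10*(-⅛)) = 64*(113 + 5/4) = 64*(457/4) = 7312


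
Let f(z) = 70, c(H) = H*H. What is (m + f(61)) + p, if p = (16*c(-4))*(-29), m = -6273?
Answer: -13627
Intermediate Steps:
c(H) = H²
p = -7424 (p = (16*(-4)²)*(-29) = (16*16)*(-29) = 256*(-29) = -7424)
(m + f(61)) + p = (-6273 + 70) - 7424 = -6203 - 7424 = -13627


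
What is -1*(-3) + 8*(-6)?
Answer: -45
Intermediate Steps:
-1*(-3) + 8*(-6) = 3 - 48 = -45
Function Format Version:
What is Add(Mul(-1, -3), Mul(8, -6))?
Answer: -45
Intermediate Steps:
Add(Mul(-1, -3), Mul(8, -6)) = Add(3, -48) = -45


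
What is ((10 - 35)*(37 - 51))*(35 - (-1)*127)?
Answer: 56700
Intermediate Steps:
((10 - 35)*(37 - 51))*(35 - (-1)*127) = (-25*(-14))*(35 - 1*(-127)) = 350*(35 + 127) = 350*162 = 56700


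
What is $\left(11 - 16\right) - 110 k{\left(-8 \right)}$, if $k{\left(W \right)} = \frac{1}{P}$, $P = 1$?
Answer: $-115$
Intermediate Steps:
$k{\left(W \right)} = 1$ ($k{\left(W \right)} = 1^{-1} = 1$)
$\left(11 - 16\right) - 110 k{\left(-8 \right)} = \left(11 - 16\right) - 110 = -5 - 110 = -115$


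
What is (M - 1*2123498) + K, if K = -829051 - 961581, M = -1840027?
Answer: -5754157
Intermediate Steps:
K = -1790632
(M - 1*2123498) + K = (-1840027 - 1*2123498) - 1790632 = (-1840027 - 2123498) - 1790632 = -3963525 - 1790632 = -5754157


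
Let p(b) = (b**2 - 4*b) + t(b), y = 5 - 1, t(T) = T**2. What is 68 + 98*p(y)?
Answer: 1636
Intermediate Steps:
y = 4
p(b) = -4*b + 2*b**2 (p(b) = (b**2 - 4*b) + b**2 = -4*b + 2*b**2)
68 + 98*p(y) = 68 + 98*(2*4*(-2 + 4)) = 68 + 98*(2*4*2) = 68 + 98*16 = 68 + 1568 = 1636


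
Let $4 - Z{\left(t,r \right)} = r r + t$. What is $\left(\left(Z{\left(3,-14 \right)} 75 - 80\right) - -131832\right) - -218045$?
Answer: $335172$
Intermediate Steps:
$Z{\left(t,r \right)} = 4 - t - r^{2}$ ($Z{\left(t,r \right)} = 4 - \left(r r + t\right) = 4 - \left(r^{2} + t\right) = 4 - \left(t + r^{2}\right) = 4 - t - r^{2}$)
$\left(\left(Z{\left(3,-14 \right)} 75 - 80\right) - -131832\right) - -218045 = \left(\left(\left(4 - 3 - \left(-14\right)^{2}\right) 75 - 80\right) - -131832\right) - -218045 = \left(\left(\left(4 - 3 - 196\right) 75 - 80\right) + 131832\right) + 218045 = \left(\left(\left(-195\right) 75 - 80\right) + 131832\right) + 218045 = \left(\left(-14625 - 80\right) + 131832\right) + 218045 = \left(-14705 + 131832\right) + 218045 = 117127 + 218045 = 335172$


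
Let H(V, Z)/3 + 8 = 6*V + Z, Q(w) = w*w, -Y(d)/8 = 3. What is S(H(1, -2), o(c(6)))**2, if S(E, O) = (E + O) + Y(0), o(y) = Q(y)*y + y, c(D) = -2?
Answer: 2116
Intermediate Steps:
Y(d) = -24 (Y(d) = -8*3 = -24)
Q(w) = w**2
H(V, Z) = -24 + 3*Z + 18*V (H(V, Z) = -24 + 3*(6*V + Z) = -24 + 3*(Z + 6*V) = -24 + (3*Z + 18*V) = -24 + 3*Z + 18*V)
o(y) = y + y**3 (o(y) = y**2*y + y = y**3 + y = y + y**3)
S(E, O) = -24 + E + O (S(E, O) = (E + O) - 24 = -24 + E + O)
S(H(1, -2), o(c(6)))**2 = (-24 + (-24 + 3*(-2) + 18*1) + (-2 + (-2)**3))**2 = (-24 + (-24 - 6 + 18) + (-2 - 8))**2 = (-24 - 12 - 10)**2 = (-46)**2 = 2116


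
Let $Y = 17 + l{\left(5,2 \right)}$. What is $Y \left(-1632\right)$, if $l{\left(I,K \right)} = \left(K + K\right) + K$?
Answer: $-37536$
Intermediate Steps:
$l{\left(I,K \right)} = 3 K$ ($l{\left(I,K \right)} = 2 K + K = 3 K$)
$Y = 23$ ($Y = 17 + 3 \cdot 2 = 17 + 6 = 23$)
$Y \left(-1632\right) = 23 \left(-1632\right) = -37536$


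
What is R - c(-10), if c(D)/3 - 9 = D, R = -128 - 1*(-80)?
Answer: -45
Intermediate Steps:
R = -48 (R = -128 + 80 = -48)
c(D) = 27 + 3*D
R - c(-10) = -48 - (27 + 3*(-10)) = -48 - (27 - 30) = -48 - 1*(-3) = -48 + 3 = -45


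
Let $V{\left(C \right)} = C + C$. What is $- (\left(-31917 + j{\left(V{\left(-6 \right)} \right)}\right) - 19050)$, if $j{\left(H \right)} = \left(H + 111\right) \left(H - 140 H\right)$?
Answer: $-114165$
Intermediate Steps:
$V{\left(C \right)} = 2 C$
$j{\left(H \right)} = - 139 H \left(111 + H\right)$ ($j{\left(H \right)} = \left(111 + H\right) \left(- 139 H\right) = - 139 H \left(111 + H\right)$)
$- (\left(-31917 + j{\left(V{\left(-6 \right)} \right)}\right) - 19050) = - (\left(-31917 - 139 \cdot 2 \left(-6\right) \left(111 + 2 \left(-6\right)\right)\right) - 19050) = - (\left(-31917 - - 1668 \left(111 - 12\right)\right) - 19050) = - (\left(-31917 - \left(-1668\right) 99\right) - 19050) = - (\left(-31917 + 165132\right) - 19050) = - (133215 - 19050) = \left(-1\right) 114165 = -114165$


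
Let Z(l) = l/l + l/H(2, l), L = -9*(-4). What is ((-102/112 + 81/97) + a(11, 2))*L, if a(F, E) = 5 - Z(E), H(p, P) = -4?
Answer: 216297/1358 ≈ 159.28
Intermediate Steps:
L = 36
Z(l) = 1 - l/4 (Z(l) = l/l + l/(-4) = 1 + l*(-¼) = 1 - l/4)
a(F, E) = 4 + E/4 (a(F, E) = 5 - (1 - E/4) = 5 + (-1 + E/4) = 4 + E/4)
((-102/112 + 81/97) + a(11, 2))*L = ((-102/112 + 81/97) + (4 + (¼)*2))*36 = ((-102*1/112 + 81*(1/97)) + (4 + ½))*36 = ((-51/56 + 81/97) + 9/2)*36 = (-411/5432 + 9/2)*36 = (24033/5432)*36 = 216297/1358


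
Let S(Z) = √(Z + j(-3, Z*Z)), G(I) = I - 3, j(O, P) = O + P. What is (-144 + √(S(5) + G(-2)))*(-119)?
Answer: 17136 - 119*√(-5 + 3*√3) ≈ 17083.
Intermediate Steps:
G(I) = -3 + I
S(Z) = √(-3 + Z + Z²) (S(Z) = √(Z + (-3 + Z*Z)) = √(Z + (-3 + Z²)) = √(-3 + Z + Z²))
(-144 + √(S(5) + G(-2)))*(-119) = (-144 + √(√(-3 + 5 + 5²) + (-3 - 2)))*(-119) = (-144 + √(√(-3 + 5 + 25) - 5))*(-119) = (-144 + √(√27 - 5))*(-119) = (-144 + √(3*√3 - 5))*(-119) = (-144 + √(-5 + 3*√3))*(-119) = 17136 - 119*√(-5 + 3*√3)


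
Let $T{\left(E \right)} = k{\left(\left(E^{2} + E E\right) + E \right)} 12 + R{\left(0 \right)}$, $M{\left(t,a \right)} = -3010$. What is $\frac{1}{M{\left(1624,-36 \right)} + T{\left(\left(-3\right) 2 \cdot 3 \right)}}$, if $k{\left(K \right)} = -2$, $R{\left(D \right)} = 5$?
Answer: $- \frac{1}{3029} \approx -0.00033014$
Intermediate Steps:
$T{\left(E \right)} = -19$ ($T{\left(E \right)} = \left(-2\right) 12 + 5 = -24 + 5 = -19$)
$\frac{1}{M{\left(1624,-36 \right)} + T{\left(\left(-3\right) 2 \cdot 3 \right)}} = \frac{1}{-3010 - 19} = \frac{1}{-3029} = - \frac{1}{3029}$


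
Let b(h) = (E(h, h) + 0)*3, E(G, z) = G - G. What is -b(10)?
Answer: 0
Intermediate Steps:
E(G, z) = 0
b(h) = 0 (b(h) = (0 + 0)*3 = 0*3 = 0)
-b(10) = -1*0 = 0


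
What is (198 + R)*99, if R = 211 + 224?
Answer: 62667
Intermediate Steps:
R = 435
(198 + R)*99 = (198 + 435)*99 = 633*99 = 62667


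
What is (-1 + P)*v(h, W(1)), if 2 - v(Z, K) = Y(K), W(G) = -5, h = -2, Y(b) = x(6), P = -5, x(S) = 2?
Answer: 0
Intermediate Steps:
Y(b) = 2
v(Z, K) = 0 (v(Z, K) = 2 - 1*2 = 2 - 2 = 0)
(-1 + P)*v(h, W(1)) = (-1 - 5)*0 = -6*0 = 0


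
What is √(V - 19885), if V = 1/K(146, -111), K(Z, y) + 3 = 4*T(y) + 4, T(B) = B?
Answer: 12*I*√27100082/443 ≈ 141.01*I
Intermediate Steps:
K(Z, y) = 1 + 4*y (K(Z, y) = -3 + (4*y + 4) = -3 + (4 + 4*y) = 1 + 4*y)
V = -1/443 (V = 1/(1 + 4*(-111)) = 1/(1 - 444) = 1/(-443) = -1/443 ≈ -0.0022573)
√(V - 19885) = √(-1/443 - 19885) = √(-8809056/443) = 12*I*√27100082/443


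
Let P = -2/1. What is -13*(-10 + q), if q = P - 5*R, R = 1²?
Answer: 221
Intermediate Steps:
R = 1
P = -2 (P = -2*1 = -2)
q = -7 (q = -2 - 5*1 = -2 - 5 = -7)
-13*(-10 + q) = -13*(-10 - 7) = -13*(-17) = 221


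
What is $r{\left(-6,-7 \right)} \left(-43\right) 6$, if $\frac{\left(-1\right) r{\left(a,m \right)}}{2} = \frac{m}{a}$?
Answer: $602$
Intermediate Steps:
$r{\left(a,m \right)} = - \frac{2 m}{a}$ ($r{\left(a,m \right)} = - 2 \frac{m}{a} = - \frac{2 m}{a}$)
$r{\left(-6,-7 \right)} \left(-43\right) 6 = \left(-2\right) \left(-7\right) \frac{1}{-6} \left(-43\right) 6 = \left(-2\right) \left(-7\right) \left(- \frac{1}{6}\right) \left(-43\right) 6 = \left(- \frac{7}{3}\right) \left(-43\right) 6 = \frac{301}{3} \cdot 6 = 602$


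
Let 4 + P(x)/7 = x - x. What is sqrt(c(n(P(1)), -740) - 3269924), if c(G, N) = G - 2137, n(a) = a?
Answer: I*sqrt(3272089) ≈ 1808.9*I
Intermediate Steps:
P(x) = -28 (P(x) = -28 + 7*(x - x) = -28 + 7*0 = -28 + 0 = -28)
c(G, N) = -2137 + G
sqrt(c(n(P(1)), -740) - 3269924) = sqrt((-2137 - 28) - 3269924) = sqrt(-2165 - 3269924) = sqrt(-3272089) = I*sqrt(3272089)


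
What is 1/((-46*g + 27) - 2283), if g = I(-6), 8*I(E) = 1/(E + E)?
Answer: -48/108265 ≈ -0.00044336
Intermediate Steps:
I(E) = 1/(16*E) (I(E) = 1/(8*(E + E)) = 1/(8*((2*E))) = (1/(2*E))/8 = 1/(16*E))
g = -1/96 (g = (1/16)/(-6) = (1/16)*(-1/6) = -1/96 ≈ -0.010417)
1/((-46*g + 27) - 2283) = 1/((-46*(-1/96) + 27) - 2283) = 1/((23/48 + 27) - 2283) = 1/(1319/48 - 2283) = 1/(-108265/48) = -48/108265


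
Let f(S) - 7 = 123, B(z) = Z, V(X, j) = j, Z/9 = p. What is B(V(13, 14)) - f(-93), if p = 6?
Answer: -76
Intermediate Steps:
Z = 54 (Z = 9*6 = 54)
B(z) = 54
f(S) = 130 (f(S) = 7 + 123 = 130)
B(V(13, 14)) - f(-93) = 54 - 1*130 = 54 - 130 = -76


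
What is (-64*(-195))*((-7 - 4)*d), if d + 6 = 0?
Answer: 823680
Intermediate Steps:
d = -6 (d = -6 + 0 = -6)
(-64*(-195))*((-7 - 4)*d) = (-64*(-195))*((-7 - 4)*(-6)) = 12480*(-11*(-6)) = 12480*66 = 823680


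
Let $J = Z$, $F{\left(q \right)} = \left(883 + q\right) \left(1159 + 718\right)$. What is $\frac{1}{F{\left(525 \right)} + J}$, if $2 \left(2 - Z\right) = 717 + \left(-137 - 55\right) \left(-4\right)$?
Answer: $\frac{2}{5284151} \approx 3.7849 \cdot 10^{-7}$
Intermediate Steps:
$F{\left(q \right)} = 1657391 + 1877 q$ ($F{\left(q \right)} = \left(883 + q\right) 1877 = 1657391 + 1877 q$)
$Z = - \frac{1481}{2}$ ($Z = 2 - \frac{717 + \left(-137 - 55\right) \left(-4\right)}{2} = 2 - \frac{717 - -768}{2} = 2 - \frac{717 + 768}{2} = 2 - \frac{1485}{2} = - \frac{1481}{2} \approx -740.5$)
$J = - \frac{1481}{2} \approx -740.5$
$\frac{1}{F{\left(525 \right)} + J} = \frac{1}{\left(1657391 + 1877 \cdot 525\right) - \frac{1481}{2}} = \frac{1}{\left(1657391 + 985425\right) - \frac{1481}{2}} = \frac{1}{2642816 - \frac{1481}{2}} = \frac{1}{\frac{5284151}{2}} = \frac{2}{5284151}$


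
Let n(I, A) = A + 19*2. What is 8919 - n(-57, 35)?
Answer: 8846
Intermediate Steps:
n(I, A) = 38 + A (n(I, A) = A + 38 = 38 + A)
8919 - n(-57, 35) = 8919 - (38 + 35) = 8919 - 1*73 = 8919 - 73 = 8846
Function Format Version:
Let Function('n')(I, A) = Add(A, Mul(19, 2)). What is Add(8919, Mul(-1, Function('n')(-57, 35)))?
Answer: 8846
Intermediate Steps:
Function('n')(I, A) = Add(38, A) (Function('n')(I, A) = Add(A, 38) = Add(38, A))
Add(8919, Mul(-1, Function('n')(-57, 35))) = Add(8919, Mul(-1, Add(38, 35))) = Add(8919, Mul(-1, 73)) = Add(8919, -73) = 8846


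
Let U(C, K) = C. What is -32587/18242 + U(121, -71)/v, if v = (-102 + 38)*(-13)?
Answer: -12452551/7588672 ≈ -1.6409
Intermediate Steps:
v = 832 (v = -64*(-13) = 832)
-32587/18242 + U(121, -71)/v = -32587/18242 + 121/832 = -12452551/7588672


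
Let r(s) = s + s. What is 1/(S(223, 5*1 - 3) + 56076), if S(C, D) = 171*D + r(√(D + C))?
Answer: 1/56448 ≈ 1.7715e-5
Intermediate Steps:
r(s) = 2*s
S(C, D) = 2*√(C + D) + 171*D (S(C, D) = 171*D + 2*√(D + C) = 171*D + 2*√(C + D) = 2*√(C + D) + 171*D)
1/(S(223, 5*1 - 3) + 56076) = 1/((2*√(223 + (5*1 - 3)) + 171*(5*1 - 3)) + 56076) = 1/((2*√(223 + (5 - 3)) + 171*(5 - 3)) + 56076) = 1/((2*√(223 + 2) + 171*2) + 56076) = 1/((2*√225 + 342) + 56076) = 1/((2*15 + 342) + 56076) = 1/((30 + 342) + 56076) = 1/(372 + 56076) = 1/56448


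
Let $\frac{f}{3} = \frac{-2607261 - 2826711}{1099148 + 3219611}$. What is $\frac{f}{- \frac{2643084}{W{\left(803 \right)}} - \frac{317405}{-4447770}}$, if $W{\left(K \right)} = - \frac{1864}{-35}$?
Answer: $\frac{422354282301639}{5553025888881330806} \approx 7.6058 \cdot 10^{-5}$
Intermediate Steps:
$W{\left(K \right)} = \frac{1864}{35}$ ($W{\left(K \right)} = \left(-1864\right) \left(- \frac{1}{35}\right) = \frac{1864}{35}$)
$f = - \frac{16301916}{4318759}$ ($f = 3 \frac{-2607261 - 2826711}{1099148 + 3219611} = 3 \left(- \frac{5433972}{4318759}\right) = - \frac{16301916}{4318759} \approx -3.7747$)
$\frac{f}{- \frac{2643084}{W{\left(803 \right)}} - \frac{317405}{-4447770}} = - \frac{16301916}{4318759 \left(- \frac{2643084}{\frac{1864}{35}} - \frac{317405}{-4447770}\right)} = - \frac{16301916}{4318759 \left(\left(-2643084\right) \frac{35}{1864} - - \frac{63481}{889554}\right)} = - \frac{16301916}{4318759 \left(- \frac{23126985}{466} + \frac{63481}{889554}\right)} = - \frac{16301916}{4318759 \left(- \frac{5143168108136}{103633041}\right)} = \left(- \frac{16301916}{4318759}\right) \left(- \frac{103633041}{5143168108136}\right) = \frac{422354282301639}{5553025888881330806}$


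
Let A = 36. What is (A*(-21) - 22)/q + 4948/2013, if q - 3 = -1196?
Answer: 7469078/2401509 ≈ 3.1102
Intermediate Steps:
q = -1193 (q = 3 - 1196 = -1193)
(A*(-21) - 22)/q + 4948/2013 = (36*(-21) - 22)/(-1193) + 4948/2013 = (-756 - 22)*(-1/1193) + 4948*(1/2013) = -778*(-1/1193) + 4948/2013 = 778/1193 + 4948/2013 = 7469078/2401509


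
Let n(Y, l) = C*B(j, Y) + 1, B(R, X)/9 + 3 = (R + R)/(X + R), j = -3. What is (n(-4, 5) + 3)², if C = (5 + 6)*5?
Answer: 54715609/49 ≈ 1.1166e+6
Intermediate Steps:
B(R, X) = -27 + 18*R/(R + X) (B(R, X) = -27 + 9*((R + R)/(X + R)) = -27 + 9*((2*R)/(R + X)) = -27 + 9*(2*R/(R + X)) = -27 + 18*R/(R + X))
C = 55 (C = 11*5 = 55)
n(Y, l) = 1 + 495*(3 - 3*Y)/(-3 + Y) (n(Y, l) = 55*(9*(-1*(-3) - 3*Y)/(-3 + Y)) + 1 = 55*(9*(3 - 3*Y)/(-3 + Y)) + 1 = 495*(3 - 3*Y)/(-3 + Y) + 1 = 1 + 495*(3 - 3*Y)/(-3 + Y))
(n(-4, 5) + 3)² = (2*(741 - 742*(-4))/(-3 - 4) + 3)² = (2*(741 + 2968)/(-7) + 3)² = (2*(-⅐)*3709 + 3)² = (-7418/7 + 3)² = (-7397/7)² = 54715609/49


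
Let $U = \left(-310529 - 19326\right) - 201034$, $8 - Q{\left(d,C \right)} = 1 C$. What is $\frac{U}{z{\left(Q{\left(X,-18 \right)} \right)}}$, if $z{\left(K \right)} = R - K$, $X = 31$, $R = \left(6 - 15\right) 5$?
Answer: $\frac{530889}{71} \approx 7477.3$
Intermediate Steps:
$R = -45$ ($R = \left(-9\right) 5 = -45$)
$Q{\left(d,C \right)} = 8 - C$ ($Q{\left(d,C \right)} = 8 - 1 C = 8 - C$)
$U = -530889$ ($U = -329855 - 201034 = -530889$)
$z{\left(K \right)} = -45 - K$
$\frac{U}{z{\left(Q{\left(X,-18 \right)} \right)}} = - \frac{530889}{-45 - \left(8 - -18\right)} = - \frac{530889}{-45 - \left(8 + 18\right)} = - \frac{530889}{-45 - 26} = - \frac{530889}{-71} = \left(-530889\right) \left(- \frac{1}{71}\right) = \frac{530889}{71}$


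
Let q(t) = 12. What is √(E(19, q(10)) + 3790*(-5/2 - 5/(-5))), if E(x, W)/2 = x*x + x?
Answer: 5*I*√197 ≈ 70.178*I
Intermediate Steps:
E(x, W) = 2*x + 2*x² (E(x, W) = 2*(x*x + x) = 2*(x² + x) = 2*(x + x²) = 2*x + 2*x²)
√(E(19, q(10)) + 3790*(-5/2 - 5/(-5))) = √(2*19*(1 + 19) + 3790*(-5/2 - 5/(-5))) = √(2*19*20 + 3790*(-5*½ - 5*(-⅕))) = √(760 + 3790*(-5/2 + 1)) = √(760 + 3790*(-3/2)) = √(760 - 5685) = √(-4925) = 5*I*√197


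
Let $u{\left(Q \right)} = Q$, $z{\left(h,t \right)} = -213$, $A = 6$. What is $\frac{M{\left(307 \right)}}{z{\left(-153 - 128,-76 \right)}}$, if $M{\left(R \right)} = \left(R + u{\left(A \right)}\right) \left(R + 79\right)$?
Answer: $- \frac{120818}{213} \approx -567.22$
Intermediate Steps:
$M{\left(R \right)} = \left(6 + R\right) \left(79 + R\right)$ ($M{\left(R \right)} = \left(R + 6\right) \left(R + 79\right) = \left(6 + R\right) \left(79 + R\right)$)
$\frac{M{\left(307 \right)}}{z{\left(-153 - 128,-76 \right)}} = \frac{474 + 307^{2} + 85 \cdot 307}{-213} = \left(474 + 94249 + 26095\right) \left(- \frac{1}{213}\right) = 120818 \left(- \frac{1}{213}\right) = - \frac{120818}{213}$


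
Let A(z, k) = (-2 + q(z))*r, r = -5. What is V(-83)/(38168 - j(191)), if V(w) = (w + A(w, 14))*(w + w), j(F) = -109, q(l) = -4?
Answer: 8798/38277 ≈ 0.22985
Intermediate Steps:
A(z, k) = 30 (A(z, k) = (-2 - 4)*(-5) = -6*(-5) = 30)
V(w) = 2*w*(30 + w) (V(w) = (w + 30)*(w + w) = (30 + w)*(2*w) = 2*w*(30 + w))
V(-83)/(38168 - j(191)) = (2*(-83)*(30 - 83))/(38168 - 1*(-109)) = (2*(-83)*(-53))/(38168 + 109) = 8798/38277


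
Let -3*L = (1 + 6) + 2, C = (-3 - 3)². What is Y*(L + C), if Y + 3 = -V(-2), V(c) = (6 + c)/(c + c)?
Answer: -66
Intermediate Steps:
C = 36 (C = (-6)² = 36)
L = -3 (L = -((1 + 6) + 2)/3 = -(7 + 2)/3 = -⅓*9 = -3)
V(c) = (6 + c)/(2*c) (V(c) = (6 + c)/((2*c)) = (6 + c)*(1/(2*c)) = (6 + c)/(2*c))
Y = -2 (Y = -3 - (6 - 2)/(2*(-2)) = -3 - (-1)*4/(2*2) = -3 - 1*(-1) = -3 + 1 = -2)
Y*(L + C) = -2*(-3 + 36) = -2*33 = -66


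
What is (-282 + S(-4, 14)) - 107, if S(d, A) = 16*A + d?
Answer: -169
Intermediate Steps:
S(d, A) = d + 16*A
(-282 + S(-4, 14)) - 107 = (-282 + (-4 + 16*14)) - 107 = (-282 + (-4 + 224)) - 107 = (-282 + 220) - 107 = -62 - 107 = -169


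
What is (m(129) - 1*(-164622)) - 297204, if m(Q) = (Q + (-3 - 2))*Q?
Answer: -116586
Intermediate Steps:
m(Q) = Q*(-5 + Q) (m(Q) = (Q - 5)*Q = (-5 + Q)*Q = Q*(-5 + Q))
(m(129) - 1*(-164622)) - 297204 = (129*(-5 + 129) - 1*(-164622)) - 297204 = (129*124 + 164622) - 297204 = (15996 + 164622) - 297204 = 180618 - 297204 = -116586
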